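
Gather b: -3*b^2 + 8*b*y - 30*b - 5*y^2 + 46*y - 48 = -3*b^2 + b*(8*y - 30) - 5*y^2 + 46*y - 48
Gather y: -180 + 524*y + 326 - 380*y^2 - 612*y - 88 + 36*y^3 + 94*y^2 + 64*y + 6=36*y^3 - 286*y^2 - 24*y + 64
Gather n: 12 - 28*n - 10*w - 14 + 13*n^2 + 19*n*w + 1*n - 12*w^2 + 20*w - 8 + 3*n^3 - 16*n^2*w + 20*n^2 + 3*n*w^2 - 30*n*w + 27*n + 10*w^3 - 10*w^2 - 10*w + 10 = 3*n^3 + n^2*(33 - 16*w) + n*(3*w^2 - 11*w) + 10*w^3 - 22*w^2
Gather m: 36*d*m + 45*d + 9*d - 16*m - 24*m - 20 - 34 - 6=54*d + m*(36*d - 40) - 60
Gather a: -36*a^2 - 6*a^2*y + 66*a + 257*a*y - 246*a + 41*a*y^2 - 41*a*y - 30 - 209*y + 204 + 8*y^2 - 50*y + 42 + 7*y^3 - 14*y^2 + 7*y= a^2*(-6*y - 36) + a*(41*y^2 + 216*y - 180) + 7*y^3 - 6*y^2 - 252*y + 216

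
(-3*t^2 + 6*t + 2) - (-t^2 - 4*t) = -2*t^2 + 10*t + 2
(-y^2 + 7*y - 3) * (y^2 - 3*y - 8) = -y^4 + 10*y^3 - 16*y^2 - 47*y + 24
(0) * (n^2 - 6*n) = 0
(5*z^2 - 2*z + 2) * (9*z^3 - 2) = 45*z^5 - 18*z^4 + 18*z^3 - 10*z^2 + 4*z - 4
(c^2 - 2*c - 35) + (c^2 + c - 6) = 2*c^2 - c - 41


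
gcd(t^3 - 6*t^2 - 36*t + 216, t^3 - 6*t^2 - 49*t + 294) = t - 6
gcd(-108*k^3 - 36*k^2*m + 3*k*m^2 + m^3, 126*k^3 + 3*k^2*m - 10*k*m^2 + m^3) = 18*k^2 + 3*k*m - m^2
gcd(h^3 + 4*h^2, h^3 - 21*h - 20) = h + 4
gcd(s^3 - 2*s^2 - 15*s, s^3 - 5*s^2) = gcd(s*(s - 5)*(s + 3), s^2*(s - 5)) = s^2 - 5*s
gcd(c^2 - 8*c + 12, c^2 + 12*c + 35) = 1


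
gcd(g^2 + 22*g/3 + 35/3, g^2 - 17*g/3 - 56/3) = g + 7/3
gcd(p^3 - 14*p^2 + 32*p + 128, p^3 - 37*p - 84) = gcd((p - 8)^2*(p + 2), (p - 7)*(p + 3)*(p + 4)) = 1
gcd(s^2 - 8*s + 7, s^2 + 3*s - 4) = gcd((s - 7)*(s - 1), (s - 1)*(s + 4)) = s - 1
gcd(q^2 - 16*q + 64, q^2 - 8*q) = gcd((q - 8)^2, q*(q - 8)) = q - 8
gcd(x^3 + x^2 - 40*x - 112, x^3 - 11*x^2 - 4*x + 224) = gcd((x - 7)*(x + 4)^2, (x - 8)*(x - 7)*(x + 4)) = x^2 - 3*x - 28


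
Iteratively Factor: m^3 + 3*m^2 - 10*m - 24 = (m - 3)*(m^2 + 6*m + 8) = (m - 3)*(m + 2)*(m + 4)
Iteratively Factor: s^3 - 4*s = (s + 2)*(s^2 - 2*s) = (s - 2)*(s + 2)*(s)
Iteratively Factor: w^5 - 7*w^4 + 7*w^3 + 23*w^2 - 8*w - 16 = (w - 4)*(w^4 - 3*w^3 - 5*w^2 + 3*w + 4) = (w - 4)*(w + 1)*(w^3 - 4*w^2 - w + 4) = (w - 4)*(w - 1)*(w + 1)*(w^2 - 3*w - 4) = (w - 4)^2*(w - 1)*(w + 1)*(w + 1)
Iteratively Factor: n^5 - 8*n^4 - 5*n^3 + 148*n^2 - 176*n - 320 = (n + 4)*(n^4 - 12*n^3 + 43*n^2 - 24*n - 80) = (n - 4)*(n + 4)*(n^3 - 8*n^2 + 11*n + 20) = (n - 4)^2*(n + 4)*(n^2 - 4*n - 5) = (n - 4)^2*(n + 1)*(n + 4)*(n - 5)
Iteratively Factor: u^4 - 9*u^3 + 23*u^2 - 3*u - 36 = (u + 1)*(u^3 - 10*u^2 + 33*u - 36) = (u - 3)*(u + 1)*(u^2 - 7*u + 12) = (u - 4)*(u - 3)*(u + 1)*(u - 3)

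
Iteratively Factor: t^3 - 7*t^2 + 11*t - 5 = (t - 5)*(t^2 - 2*t + 1) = (t - 5)*(t - 1)*(t - 1)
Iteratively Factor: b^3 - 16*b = (b)*(b^2 - 16) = b*(b + 4)*(b - 4)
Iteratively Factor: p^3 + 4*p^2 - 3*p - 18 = (p + 3)*(p^2 + p - 6) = (p + 3)^2*(p - 2)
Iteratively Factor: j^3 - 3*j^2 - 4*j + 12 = (j + 2)*(j^2 - 5*j + 6) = (j - 2)*(j + 2)*(j - 3)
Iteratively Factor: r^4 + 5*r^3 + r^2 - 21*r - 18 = (r + 1)*(r^3 + 4*r^2 - 3*r - 18) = (r + 1)*(r + 3)*(r^2 + r - 6) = (r + 1)*(r + 3)^2*(r - 2)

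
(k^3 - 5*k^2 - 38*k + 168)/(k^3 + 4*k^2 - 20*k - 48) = (k - 7)/(k + 2)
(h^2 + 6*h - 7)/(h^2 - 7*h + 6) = (h + 7)/(h - 6)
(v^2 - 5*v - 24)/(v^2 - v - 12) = (v - 8)/(v - 4)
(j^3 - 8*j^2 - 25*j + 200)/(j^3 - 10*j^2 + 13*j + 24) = (j^2 - 25)/(j^2 - 2*j - 3)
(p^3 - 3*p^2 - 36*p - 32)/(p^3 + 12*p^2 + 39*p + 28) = (p - 8)/(p + 7)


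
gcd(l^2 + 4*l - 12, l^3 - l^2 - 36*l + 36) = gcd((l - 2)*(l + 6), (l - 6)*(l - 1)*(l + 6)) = l + 6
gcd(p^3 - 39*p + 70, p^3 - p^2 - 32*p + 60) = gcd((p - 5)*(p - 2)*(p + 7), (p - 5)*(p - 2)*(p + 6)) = p^2 - 7*p + 10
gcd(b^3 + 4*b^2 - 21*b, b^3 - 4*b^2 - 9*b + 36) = b - 3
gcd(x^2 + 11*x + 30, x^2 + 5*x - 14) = 1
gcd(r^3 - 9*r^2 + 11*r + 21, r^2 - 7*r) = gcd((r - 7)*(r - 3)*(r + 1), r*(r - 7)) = r - 7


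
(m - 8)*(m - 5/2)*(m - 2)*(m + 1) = m^4 - 23*m^3/2 + 57*m^2/2 + m - 40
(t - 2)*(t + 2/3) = t^2 - 4*t/3 - 4/3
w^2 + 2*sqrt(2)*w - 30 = (w - 3*sqrt(2))*(w + 5*sqrt(2))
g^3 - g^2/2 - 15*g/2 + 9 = (g - 2)*(g - 3/2)*(g + 3)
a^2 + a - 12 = (a - 3)*(a + 4)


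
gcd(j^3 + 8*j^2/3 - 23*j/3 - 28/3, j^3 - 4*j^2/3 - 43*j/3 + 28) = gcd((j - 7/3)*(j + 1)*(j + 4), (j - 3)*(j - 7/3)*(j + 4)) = j^2 + 5*j/3 - 28/3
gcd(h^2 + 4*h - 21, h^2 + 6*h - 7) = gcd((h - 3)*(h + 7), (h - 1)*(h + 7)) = h + 7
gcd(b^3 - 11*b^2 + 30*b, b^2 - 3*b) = b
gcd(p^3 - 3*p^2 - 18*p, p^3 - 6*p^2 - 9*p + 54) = p^2 - 3*p - 18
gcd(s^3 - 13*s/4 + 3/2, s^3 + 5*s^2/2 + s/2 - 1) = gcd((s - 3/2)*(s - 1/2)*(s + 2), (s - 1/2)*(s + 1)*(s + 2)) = s^2 + 3*s/2 - 1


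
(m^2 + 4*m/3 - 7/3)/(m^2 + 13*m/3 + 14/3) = (m - 1)/(m + 2)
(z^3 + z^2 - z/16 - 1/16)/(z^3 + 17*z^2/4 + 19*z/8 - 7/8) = (4*z + 1)/(2*(2*z + 7))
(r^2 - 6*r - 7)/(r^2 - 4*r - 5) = (r - 7)/(r - 5)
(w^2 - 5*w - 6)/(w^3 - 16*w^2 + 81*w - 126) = (w + 1)/(w^2 - 10*w + 21)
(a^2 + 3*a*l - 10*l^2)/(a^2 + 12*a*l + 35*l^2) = (a - 2*l)/(a + 7*l)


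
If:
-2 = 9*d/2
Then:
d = -4/9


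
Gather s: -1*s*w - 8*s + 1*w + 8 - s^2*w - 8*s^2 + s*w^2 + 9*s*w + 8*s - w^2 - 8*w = s^2*(-w - 8) + s*(w^2 + 8*w) - w^2 - 7*w + 8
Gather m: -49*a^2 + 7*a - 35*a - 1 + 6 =-49*a^2 - 28*a + 5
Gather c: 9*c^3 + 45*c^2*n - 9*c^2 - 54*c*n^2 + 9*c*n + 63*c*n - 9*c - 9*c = 9*c^3 + c^2*(45*n - 9) + c*(-54*n^2 + 72*n - 18)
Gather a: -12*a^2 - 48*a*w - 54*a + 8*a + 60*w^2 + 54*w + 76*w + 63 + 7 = -12*a^2 + a*(-48*w - 46) + 60*w^2 + 130*w + 70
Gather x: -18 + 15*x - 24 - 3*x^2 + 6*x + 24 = -3*x^2 + 21*x - 18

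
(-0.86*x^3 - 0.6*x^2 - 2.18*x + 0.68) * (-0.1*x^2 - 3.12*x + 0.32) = 0.086*x^5 + 2.7432*x^4 + 1.8148*x^3 + 6.5416*x^2 - 2.8192*x + 0.2176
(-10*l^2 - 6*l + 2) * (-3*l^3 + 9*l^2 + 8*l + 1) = 30*l^5 - 72*l^4 - 140*l^3 - 40*l^2 + 10*l + 2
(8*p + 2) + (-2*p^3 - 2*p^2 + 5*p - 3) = -2*p^3 - 2*p^2 + 13*p - 1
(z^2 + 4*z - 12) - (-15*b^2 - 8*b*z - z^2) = 15*b^2 + 8*b*z + 2*z^2 + 4*z - 12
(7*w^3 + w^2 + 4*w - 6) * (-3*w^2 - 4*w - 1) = -21*w^5 - 31*w^4 - 23*w^3 + w^2 + 20*w + 6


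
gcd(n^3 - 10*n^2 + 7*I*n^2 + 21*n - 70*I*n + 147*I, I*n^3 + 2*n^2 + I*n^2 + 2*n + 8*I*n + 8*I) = 1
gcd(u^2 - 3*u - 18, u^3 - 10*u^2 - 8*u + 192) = u - 6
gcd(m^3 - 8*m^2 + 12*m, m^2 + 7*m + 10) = 1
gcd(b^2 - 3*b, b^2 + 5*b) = b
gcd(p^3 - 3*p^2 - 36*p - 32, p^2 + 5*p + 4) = p^2 + 5*p + 4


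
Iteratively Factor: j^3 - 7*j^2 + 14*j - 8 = (j - 4)*(j^2 - 3*j + 2) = (j - 4)*(j - 2)*(j - 1)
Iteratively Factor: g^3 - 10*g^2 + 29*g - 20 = (g - 4)*(g^2 - 6*g + 5) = (g - 5)*(g - 4)*(g - 1)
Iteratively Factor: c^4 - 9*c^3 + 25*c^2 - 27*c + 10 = (c - 1)*(c^3 - 8*c^2 + 17*c - 10) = (c - 1)^2*(c^2 - 7*c + 10) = (c - 5)*(c - 1)^2*(c - 2)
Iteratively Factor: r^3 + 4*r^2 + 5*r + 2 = (r + 1)*(r^2 + 3*r + 2) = (r + 1)^2*(r + 2)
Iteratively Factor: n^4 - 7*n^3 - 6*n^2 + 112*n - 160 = (n - 2)*(n^3 - 5*n^2 - 16*n + 80) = (n - 5)*(n - 2)*(n^2 - 16) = (n - 5)*(n - 2)*(n + 4)*(n - 4)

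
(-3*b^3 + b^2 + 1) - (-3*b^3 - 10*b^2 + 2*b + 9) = 11*b^2 - 2*b - 8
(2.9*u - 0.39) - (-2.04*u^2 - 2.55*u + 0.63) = 2.04*u^2 + 5.45*u - 1.02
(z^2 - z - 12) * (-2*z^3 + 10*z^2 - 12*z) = -2*z^5 + 12*z^4 + 2*z^3 - 108*z^2 + 144*z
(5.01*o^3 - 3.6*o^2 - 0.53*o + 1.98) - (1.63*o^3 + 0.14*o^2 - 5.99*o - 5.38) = 3.38*o^3 - 3.74*o^2 + 5.46*o + 7.36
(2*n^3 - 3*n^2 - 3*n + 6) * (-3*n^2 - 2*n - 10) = -6*n^5 + 5*n^4 - 5*n^3 + 18*n^2 + 18*n - 60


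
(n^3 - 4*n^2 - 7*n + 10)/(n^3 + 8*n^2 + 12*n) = (n^2 - 6*n + 5)/(n*(n + 6))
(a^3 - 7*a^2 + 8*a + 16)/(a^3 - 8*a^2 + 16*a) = (a + 1)/a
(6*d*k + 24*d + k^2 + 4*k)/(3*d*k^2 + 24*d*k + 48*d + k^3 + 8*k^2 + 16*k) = (6*d + k)/(3*d*k + 12*d + k^2 + 4*k)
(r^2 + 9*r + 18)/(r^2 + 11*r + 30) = (r + 3)/(r + 5)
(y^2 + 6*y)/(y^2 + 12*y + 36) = y/(y + 6)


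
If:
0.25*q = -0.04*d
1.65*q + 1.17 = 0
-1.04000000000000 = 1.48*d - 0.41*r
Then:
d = 4.43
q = -0.71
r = 18.53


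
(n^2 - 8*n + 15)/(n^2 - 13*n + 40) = (n - 3)/(n - 8)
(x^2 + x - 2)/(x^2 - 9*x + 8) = (x + 2)/(x - 8)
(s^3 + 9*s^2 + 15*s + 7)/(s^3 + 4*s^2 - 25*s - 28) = (s + 1)/(s - 4)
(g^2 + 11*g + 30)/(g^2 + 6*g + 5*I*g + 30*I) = (g + 5)/(g + 5*I)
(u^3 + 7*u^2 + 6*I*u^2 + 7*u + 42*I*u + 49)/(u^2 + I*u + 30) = (u^3 + u^2*(7 + 6*I) + u*(7 + 42*I) + 49)/(u^2 + I*u + 30)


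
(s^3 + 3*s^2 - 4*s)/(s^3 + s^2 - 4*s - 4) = s*(s^2 + 3*s - 4)/(s^3 + s^2 - 4*s - 4)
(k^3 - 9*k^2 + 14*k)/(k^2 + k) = (k^2 - 9*k + 14)/(k + 1)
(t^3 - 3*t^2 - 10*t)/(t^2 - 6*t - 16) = t*(t - 5)/(t - 8)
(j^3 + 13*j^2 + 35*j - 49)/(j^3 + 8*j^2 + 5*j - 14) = (j + 7)/(j + 2)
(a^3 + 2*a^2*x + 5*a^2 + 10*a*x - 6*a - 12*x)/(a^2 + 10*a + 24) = (a^2 + 2*a*x - a - 2*x)/(a + 4)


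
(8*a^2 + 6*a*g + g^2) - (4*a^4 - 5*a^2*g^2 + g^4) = -4*a^4 + 5*a^2*g^2 + 8*a^2 + 6*a*g - g^4 + g^2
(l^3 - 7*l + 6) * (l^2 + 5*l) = l^5 + 5*l^4 - 7*l^3 - 29*l^2 + 30*l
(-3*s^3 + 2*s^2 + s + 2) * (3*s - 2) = -9*s^4 + 12*s^3 - s^2 + 4*s - 4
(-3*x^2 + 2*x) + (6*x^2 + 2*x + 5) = 3*x^2 + 4*x + 5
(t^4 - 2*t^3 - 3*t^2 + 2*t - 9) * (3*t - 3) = 3*t^5 - 9*t^4 - 3*t^3 + 15*t^2 - 33*t + 27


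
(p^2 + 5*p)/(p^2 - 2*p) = (p + 5)/(p - 2)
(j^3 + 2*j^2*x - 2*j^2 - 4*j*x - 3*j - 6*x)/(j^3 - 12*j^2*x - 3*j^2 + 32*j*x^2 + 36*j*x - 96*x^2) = (j^2 + 2*j*x + j + 2*x)/(j^2 - 12*j*x + 32*x^2)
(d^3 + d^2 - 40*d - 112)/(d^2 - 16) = (d^2 - 3*d - 28)/(d - 4)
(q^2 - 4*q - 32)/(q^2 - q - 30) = (-q^2 + 4*q + 32)/(-q^2 + q + 30)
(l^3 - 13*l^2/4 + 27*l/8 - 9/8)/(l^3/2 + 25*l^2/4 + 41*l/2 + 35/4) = (8*l^3 - 26*l^2 + 27*l - 9)/(2*(2*l^3 + 25*l^2 + 82*l + 35))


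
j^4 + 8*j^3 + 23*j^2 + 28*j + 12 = (j + 1)*(j + 2)^2*(j + 3)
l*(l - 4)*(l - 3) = l^3 - 7*l^2 + 12*l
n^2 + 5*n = n*(n + 5)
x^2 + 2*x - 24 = (x - 4)*(x + 6)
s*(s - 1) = s^2 - s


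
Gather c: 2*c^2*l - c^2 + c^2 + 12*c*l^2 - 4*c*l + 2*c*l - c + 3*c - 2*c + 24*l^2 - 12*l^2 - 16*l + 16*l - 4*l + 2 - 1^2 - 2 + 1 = 2*c^2*l + c*(12*l^2 - 2*l) + 12*l^2 - 4*l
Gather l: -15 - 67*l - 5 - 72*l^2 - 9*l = -72*l^2 - 76*l - 20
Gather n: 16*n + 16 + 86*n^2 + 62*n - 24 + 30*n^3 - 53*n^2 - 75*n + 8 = 30*n^3 + 33*n^2 + 3*n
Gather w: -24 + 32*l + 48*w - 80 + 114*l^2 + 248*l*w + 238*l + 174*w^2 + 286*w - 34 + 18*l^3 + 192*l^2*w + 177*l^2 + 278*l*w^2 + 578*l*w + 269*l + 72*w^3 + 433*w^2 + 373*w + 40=18*l^3 + 291*l^2 + 539*l + 72*w^3 + w^2*(278*l + 607) + w*(192*l^2 + 826*l + 707) - 98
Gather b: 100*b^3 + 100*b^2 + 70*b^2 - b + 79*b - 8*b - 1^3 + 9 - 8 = 100*b^3 + 170*b^2 + 70*b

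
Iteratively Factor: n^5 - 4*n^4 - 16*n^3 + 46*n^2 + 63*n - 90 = (n - 3)*(n^4 - n^3 - 19*n^2 - 11*n + 30) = (n - 3)*(n + 3)*(n^3 - 4*n^2 - 7*n + 10) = (n - 5)*(n - 3)*(n + 3)*(n^2 + n - 2) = (n - 5)*(n - 3)*(n - 1)*(n + 3)*(n + 2)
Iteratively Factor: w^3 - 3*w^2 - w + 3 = (w - 1)*(w^2 - 2*w - 3) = (w - 3)*(w - 1)*(w + 1)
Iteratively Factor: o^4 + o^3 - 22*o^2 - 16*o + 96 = (o - 4)*(o^3 + 5*o^2 - 2*o - 24) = (o - 4)*(o + 3)*(o^2 + 2*o - 8) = (o - 4)*(o + 3)*(o + 4)*(o - 2)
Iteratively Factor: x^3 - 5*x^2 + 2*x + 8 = (x - 4)*(x^2 - x - 2) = (x - 4)*(x + 1)*(x - 2)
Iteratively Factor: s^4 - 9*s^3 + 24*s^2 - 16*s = (s - 1)*(s^3 - 8*s^2 + 16*s) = (s - 4)*(s - 1)*(s^2 - 4*s) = (s - 4)^2*(s - 1)*(s)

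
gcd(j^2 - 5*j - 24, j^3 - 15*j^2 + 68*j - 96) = j - 8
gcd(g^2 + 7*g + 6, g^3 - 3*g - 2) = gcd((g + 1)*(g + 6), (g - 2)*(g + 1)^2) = g + 1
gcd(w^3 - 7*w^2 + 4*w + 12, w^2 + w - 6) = w - 2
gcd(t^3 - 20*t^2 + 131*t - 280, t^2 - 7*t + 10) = t - 5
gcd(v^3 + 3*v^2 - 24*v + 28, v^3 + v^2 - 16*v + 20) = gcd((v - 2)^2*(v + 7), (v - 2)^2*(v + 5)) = v^2 - 4*v + 4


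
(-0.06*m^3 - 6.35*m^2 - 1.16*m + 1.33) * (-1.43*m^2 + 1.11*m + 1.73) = 0.0858*m^5 + 9.0139*m^4 - 5.4935*m^3 - 14.175*m^2 - 0.5305*m + 2.3009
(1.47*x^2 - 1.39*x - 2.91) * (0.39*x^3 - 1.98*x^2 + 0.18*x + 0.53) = 0.5733*x^5 - 3.4527*x^4 + 1.8819*x^3 + 6.2907*x^2 - 1.2605*x - 1.5423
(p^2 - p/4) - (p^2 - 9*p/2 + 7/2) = 17*p/4 - 7/2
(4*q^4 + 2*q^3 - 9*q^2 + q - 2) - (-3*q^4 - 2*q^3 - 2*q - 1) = 7*q^4 + 4*q^3 - 9*q^2 + 3*q - 1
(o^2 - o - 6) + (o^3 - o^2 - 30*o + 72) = o^3 - 31*o + 66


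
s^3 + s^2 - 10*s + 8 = (s - 2)*(s - 1)*(s + 4)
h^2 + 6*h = h*(h + 6)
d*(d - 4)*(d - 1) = d^3 - 5*d^2 + 4*d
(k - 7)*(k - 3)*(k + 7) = k^3 - 3*k^2 - 49*k + 147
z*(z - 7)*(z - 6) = z^3 - 13*z^2 + 42*z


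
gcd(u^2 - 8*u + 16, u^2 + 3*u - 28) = u - 4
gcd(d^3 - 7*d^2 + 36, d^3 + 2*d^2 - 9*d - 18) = d^2 - d - 6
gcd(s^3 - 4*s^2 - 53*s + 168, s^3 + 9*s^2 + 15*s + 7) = s + 7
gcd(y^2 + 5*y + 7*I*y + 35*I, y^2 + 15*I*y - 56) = y + 7*I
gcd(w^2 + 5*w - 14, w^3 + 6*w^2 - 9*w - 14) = w^2 + 5*w - 14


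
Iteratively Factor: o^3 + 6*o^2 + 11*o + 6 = (o + 2)*(o^2 + 4*o + 3) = (o + 1)*(o + 2)*(o + 3)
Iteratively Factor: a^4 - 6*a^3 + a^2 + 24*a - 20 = (a + 2)*(a^3 - 8*a^2 + 17*a - 10) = (a - 1)*(a + 2)*(a^2 - 7*a + 10) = (a - 5)*(a - 1)*(a + 2)*(a - 2)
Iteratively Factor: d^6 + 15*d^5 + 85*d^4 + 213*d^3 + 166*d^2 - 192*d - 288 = (d + 2)*(d^5 + 13*d^4 + 59*d^3 + 95*d^2 - 24*d - 144) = (d + 2)*(d + 4)*(d^4 + 9*d^3 + 23*d^2 + 3*d - 36) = (d - 1)*(d + 2)*(d + 4)*(d^3 + 10*d^2 + 33*d + 36) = (d - 1)*(d + 2)*(d + 4)^2*(d^2 + 6*d + 9) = (d - 1)*(d + 2)*(d + 3)*(d + 4)^2*(d + 3)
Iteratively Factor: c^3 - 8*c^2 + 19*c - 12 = (c - 3)*(c^2 - 5*c + 4) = (c - 4)*(c - 3)*(c - 1)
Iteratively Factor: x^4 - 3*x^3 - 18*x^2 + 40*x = (x - 2)*(x^3 - x^2 - 20*x) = (x - 5)*(x - 2)*(x^2 + 4*x) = (x - 5)*(x - 2)*(x + 4)*(x)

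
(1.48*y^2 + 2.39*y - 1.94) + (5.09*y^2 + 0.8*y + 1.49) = 6.57*y^2 + 3.19*y - 0.45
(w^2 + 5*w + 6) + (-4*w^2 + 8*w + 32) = -3*w^2 + 13*w + 38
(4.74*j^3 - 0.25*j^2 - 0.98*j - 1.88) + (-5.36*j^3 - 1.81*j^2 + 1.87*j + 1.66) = -0.62*j^3 - 2.06*j^2 + 0.89*j - 0.22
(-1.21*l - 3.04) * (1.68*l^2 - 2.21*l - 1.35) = -2.0328*l^3 - 2.4331*l^2 + 8.3519*l + 4.104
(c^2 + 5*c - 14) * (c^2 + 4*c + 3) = c^4 + 9*c^3 + 9*c^2 - 41*c - 42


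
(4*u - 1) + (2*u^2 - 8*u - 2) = 2*u^2 - 4*u - 3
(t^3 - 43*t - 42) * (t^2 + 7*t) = t^5 + 7*t^4 - 43*t^3 - 343*t^2 - 294*t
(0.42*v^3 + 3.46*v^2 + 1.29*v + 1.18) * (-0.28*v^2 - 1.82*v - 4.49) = -0.1176*v^5 - 1.7332*v^4 - 8.5442*v^3 - 18.2136*v^2 - 7.9397*v - 5.2982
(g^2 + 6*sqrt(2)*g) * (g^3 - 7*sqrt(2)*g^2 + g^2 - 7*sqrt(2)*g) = g^5 - sqrt(2)*g^4 + g^4 - 84*g^3 - sqrt(2)*g^3 - 84*g^2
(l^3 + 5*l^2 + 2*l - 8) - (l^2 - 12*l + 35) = l^3 + 4*l^2 + 14*l - 43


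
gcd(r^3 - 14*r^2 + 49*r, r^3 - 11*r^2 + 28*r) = r^2 - 7*r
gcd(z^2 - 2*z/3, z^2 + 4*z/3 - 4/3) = z - 2/3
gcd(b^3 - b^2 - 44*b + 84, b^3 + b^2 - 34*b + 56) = b^2 + 5*b - 14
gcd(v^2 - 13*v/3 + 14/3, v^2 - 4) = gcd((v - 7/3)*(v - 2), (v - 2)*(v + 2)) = v - 2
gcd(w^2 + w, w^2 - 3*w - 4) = w + 1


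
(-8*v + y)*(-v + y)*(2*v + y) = 16*v^3 - 10*v^2*y - 7*v*y^2 + y^3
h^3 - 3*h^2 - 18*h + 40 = (h - 5)*(h - 2)*(h + 4)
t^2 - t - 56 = (t - 8)*(t + 7)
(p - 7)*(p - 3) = p^2 - 10*p + 21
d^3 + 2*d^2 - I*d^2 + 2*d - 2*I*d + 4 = (d + 2)*(d - 2*I)*(d + I)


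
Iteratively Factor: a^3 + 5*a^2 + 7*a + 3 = (a + 1)*(a^2 + 4*a + 3) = (a + 1)*(a + 3)*(a + 1)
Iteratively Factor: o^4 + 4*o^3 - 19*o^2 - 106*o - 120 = (o + 2)*(o^3 + 2*o^2 - 23*o - 60) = (o + 2)*(o + 4)*(o^2 - 2*o - 15) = (o + 2)*(o + 3)*(o + 4)*(o - 5)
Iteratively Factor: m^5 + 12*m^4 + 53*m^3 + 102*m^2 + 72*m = (m + 2)*(m^4 + 10*m^3 + 33*m^2 + 36*m) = (m + 2)*(m + 4)*(m^3 + 6*m^2 + 9*m) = (m + 2)*(m + 3)*(m + 4)*(m^2 + 3*m) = (m + 2)*(m + 3)^2*(m + 4)*(m)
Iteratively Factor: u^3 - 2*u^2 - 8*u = (u + 2)*(u^2 - 4*u) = u*(u + 2)*(u - 4)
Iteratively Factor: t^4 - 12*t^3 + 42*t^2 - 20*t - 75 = (t - 5)*(t^3 - 7*t^2 + 7*t + 15) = (t - 5)^2*(t^2 - 2*t - 3) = (t - 5)^2*(t + 1)*(t - 3)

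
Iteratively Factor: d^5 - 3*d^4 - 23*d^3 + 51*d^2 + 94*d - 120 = (d + 2)*(d^4 - 5*d^3 - 13*d^2 + 77*d - 60) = (d - 1)*(d + 2)*(d^3 - 4*d^2 - 17*d + 60) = (d - 1)*(d + 2)*(d + 4)*(d^2 - 8*d + 15) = (d - 5)*(d - 1)*(d + 2)*(d + 4)*(d - 3)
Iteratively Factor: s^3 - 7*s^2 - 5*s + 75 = (s + 3)*(s^2 - 10*s + 25) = (s - 5)*(s + 3)*(s - 5)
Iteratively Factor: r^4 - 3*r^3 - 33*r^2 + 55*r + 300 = (r + 4)*(r^3 - 7*r^2 - 5*r + 75) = (r - 5)*(r + 4)*(r^2 - 2*r - 15) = (r - 5)^2*(r + 4)*(r + 3)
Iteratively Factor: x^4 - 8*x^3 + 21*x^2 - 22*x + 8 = (x - 2)*(x^3 - 6*x^2 + 9*x - 4) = (x - 4)*(x - 2)*(x^2 - 2*x + 1) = (x - 4)*(x - 2)*(x - 1)*(x - 1)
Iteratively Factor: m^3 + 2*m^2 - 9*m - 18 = (m + 2)*(m^2 - 9) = (m + 2)*(m + 3)*(m - 3)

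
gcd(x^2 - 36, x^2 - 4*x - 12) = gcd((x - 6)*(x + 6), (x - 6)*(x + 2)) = x - 6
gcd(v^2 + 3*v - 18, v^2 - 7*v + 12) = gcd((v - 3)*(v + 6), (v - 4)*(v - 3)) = v - 3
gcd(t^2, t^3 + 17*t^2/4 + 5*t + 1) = 1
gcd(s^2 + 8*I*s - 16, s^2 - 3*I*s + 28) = s + 4*I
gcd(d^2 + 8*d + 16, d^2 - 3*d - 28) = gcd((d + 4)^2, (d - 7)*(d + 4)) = d + 4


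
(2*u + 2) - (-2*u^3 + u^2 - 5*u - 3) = 2*u^3 - u^2 + 7*u + 5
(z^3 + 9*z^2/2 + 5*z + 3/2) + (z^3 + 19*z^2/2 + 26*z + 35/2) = 2*z^3 + 14*z^2 + 31*z + 19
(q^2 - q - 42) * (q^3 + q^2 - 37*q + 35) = q^5 - 80*q^3 + 30*q^2 + 1519*q - 1470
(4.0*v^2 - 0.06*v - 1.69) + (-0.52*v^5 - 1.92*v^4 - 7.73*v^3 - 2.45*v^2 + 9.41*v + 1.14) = -0.52*v^5 - 1.92*v^4 - 7.73*v^3 + 1.55*v^2 + 9.35*v - 0.55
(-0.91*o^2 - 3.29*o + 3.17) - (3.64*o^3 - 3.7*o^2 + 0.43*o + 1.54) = -3.64*o^3 + 2.79*o^2 - 3.72*o + 1.63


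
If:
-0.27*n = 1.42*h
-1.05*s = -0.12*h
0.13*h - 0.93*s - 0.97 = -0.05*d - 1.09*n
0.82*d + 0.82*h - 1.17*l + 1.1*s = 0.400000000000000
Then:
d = 999.053703703704*s + 19.4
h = 8.75*s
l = 707.26413421969*s + 13.2547008547009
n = -46.0185185185185*s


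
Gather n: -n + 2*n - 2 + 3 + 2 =n + 3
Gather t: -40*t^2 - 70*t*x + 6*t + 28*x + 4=-40*t^2 + t*(6 - 70*x) + 28*x + 4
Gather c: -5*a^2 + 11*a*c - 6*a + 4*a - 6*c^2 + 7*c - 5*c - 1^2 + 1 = -5*a^2 - 2*a - 6*c^2 + c*(11*a + 2)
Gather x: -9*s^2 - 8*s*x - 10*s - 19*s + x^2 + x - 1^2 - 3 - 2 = -9*s^2 - 29*s + x^2 + x*(1 - 8*s) - 6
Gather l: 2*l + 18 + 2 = 2*l + 20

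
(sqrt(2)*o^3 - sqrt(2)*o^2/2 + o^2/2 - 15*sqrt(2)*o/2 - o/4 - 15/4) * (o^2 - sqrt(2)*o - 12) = sqrt(2)*o^5 - 3*o^4/2 - sqrt(2)*o^4/2 - 20*sqrt(2)*o^3 + 3*o^3/4 + 21*o^2/4 + 25*sqrt(2)*o^2/4 + 3*o + 375*sqrt(2)*o/4 + 45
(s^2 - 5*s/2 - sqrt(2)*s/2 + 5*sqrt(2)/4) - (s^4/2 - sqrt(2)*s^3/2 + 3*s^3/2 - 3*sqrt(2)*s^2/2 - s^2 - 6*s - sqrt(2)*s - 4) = -s^4/2 - 3*s^3/2 + sqrt(2)*s^3/2 + 2*s^2 + 3*sqrt(2)*s^2/2 + sqrt(2)*s/2 + 7*s/2 + 5*sqrt(2)/4 + 4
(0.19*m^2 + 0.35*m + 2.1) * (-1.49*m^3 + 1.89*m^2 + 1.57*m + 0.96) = -0.2831*m^5 - 0.1624*m^4 - 2.1692*m^3 + 4.7009*m^2 + 3.633*m + 2.016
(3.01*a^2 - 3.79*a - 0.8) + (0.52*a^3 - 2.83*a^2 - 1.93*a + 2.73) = 0.52*a^3 + 0.18*a^2 - 5.72*a + 1.93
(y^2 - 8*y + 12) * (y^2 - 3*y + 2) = y^4 - 11*y^3 + 38*y^2 - 52*y + 24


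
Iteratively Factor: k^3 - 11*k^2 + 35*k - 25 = (k - 5)*(k^2 - 6*k + 5) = (k - 5)^2*(k - 1)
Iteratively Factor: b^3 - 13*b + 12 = (b + 4)*(b^2 - 4*b + 3) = (b - 3)*(b + 4)*(b - 1)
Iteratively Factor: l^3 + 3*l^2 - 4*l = (l)*(l^2 + 3*l - 4) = l*(l - 1)*(l + 4)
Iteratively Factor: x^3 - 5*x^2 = (x)*(x^2 - 5*x) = x*(x - 5)*(x)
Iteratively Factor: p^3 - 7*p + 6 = (p - 2)*(p^2 + 2*p - 3) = (p - 2)*(p - 1)*(p + 3)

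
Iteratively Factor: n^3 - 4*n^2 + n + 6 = (n + 1)*(n^2 - 5*n + 6) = (n - 2)*(n + 1)*(n - 3)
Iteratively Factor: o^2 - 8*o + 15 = (o - 5)*(o - 3)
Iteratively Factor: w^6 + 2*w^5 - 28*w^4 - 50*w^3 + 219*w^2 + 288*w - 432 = (w - 1)*(w^5 + 3*w^4 - 25*w^3 - 75*w^2 + 144*w + 432) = (w - 4)*(w - 1)*(w^4 + 7*w^3 + 3*w^2 - 63*w - 108) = (w - 4)*(w - 1)*(w + 4)*(w^3 + 3*w^2 - 9*w - 27) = (w - 4)*(w - 1)*(w + 3)*(w + 4)*(w^2 - 9) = (w - 4)*(w - 1)*(w + 3)^2*(w + 4)*(w - 3)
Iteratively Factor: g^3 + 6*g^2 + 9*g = (g + 3)*(g^2 + 3*g) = g*(g + 3)*(g + 3)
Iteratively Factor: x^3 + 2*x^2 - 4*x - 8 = (x + 2)*(x^2 - 4) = (x - 2)*(x + 2)*(x + 2)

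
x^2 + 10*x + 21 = (x + 3)*(x + 7)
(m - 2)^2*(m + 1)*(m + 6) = m^4 + 3*m^3 - 18*m^2 + 4*m + 24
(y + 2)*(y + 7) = y^2 + 9*y + 14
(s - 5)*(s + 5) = s^2 - 25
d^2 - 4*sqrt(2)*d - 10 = (d - 5*sqrt(2))*(d + sqrt(2))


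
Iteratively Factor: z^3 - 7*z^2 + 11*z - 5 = (z - 5)*(z^2 - 2*z + 1) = (z - 5)*(z - 1)*(z - 1)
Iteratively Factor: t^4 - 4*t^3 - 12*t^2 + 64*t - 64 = (t - 4)*(t^3 - 12*t + 16) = (t - 4)*(t - 2)*(t^2 + 2*t - 8) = (t - 4)*(t - 2)^2*(t + 4)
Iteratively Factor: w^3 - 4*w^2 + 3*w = (w - 1)*(w^2 - 3*w) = (w - 3)*(w - 1)*(w)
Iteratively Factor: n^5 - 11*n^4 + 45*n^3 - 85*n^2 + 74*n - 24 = (n - 1)*(n^4 - 10*n^3 + 35*n^2 - 50*n + 24) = (n - 4)*(n - 1)*(n^3 - 6*n^2 + 11*n - 6) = (n - 4)*(n - 3)*(n - 1)*(n^2 - 3*n + 2) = (n - 4)*(n - 3)*(n - 1)^2*(n - 2)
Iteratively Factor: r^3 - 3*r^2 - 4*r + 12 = (r + 2)*(r^2 - 5*r + 6) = (r - 2)*(r + 2)*(r - 3)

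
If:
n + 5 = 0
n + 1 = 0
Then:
No Solution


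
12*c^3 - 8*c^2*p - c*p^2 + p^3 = (-2*c + p)^2*(3*c + p)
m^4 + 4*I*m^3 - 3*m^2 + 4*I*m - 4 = (m - I)*(m + I)*(m + 2*I)^2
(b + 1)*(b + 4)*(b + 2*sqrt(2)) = b^3 + 2*sqrt(2)*b^2 + 5*b^2 + 4*b + 10*sqrt(2)*b + 8*sqrt(2)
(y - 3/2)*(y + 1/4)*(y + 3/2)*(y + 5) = y^4 + 21*y^3/4 - y^2 - 189*y/16 - 45/16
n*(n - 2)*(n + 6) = n^3 + 4*n^2 - 12*n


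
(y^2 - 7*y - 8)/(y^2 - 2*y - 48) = (y + 1)/(y + 6)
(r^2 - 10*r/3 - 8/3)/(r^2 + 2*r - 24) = (r + 2/3)/(r + 6)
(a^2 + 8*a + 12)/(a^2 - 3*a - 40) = (a^2 + 8*a + 12)/(a^2 - 3*a - 40)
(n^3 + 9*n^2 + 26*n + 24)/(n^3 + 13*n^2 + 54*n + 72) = (n + 2)/(n + 6)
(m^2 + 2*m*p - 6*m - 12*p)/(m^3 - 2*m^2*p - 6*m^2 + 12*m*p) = (-m - 2*p)/(m*(-m + 2*p))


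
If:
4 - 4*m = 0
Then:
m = 1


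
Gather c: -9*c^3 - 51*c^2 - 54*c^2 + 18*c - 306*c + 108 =-9*c^3 - 105*c^2 - 288*c + 108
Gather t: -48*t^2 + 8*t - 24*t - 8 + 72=-48*t^2 - 16*t + 64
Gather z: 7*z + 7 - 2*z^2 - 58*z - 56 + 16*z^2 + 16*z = 14*z^2 - 35*z - 49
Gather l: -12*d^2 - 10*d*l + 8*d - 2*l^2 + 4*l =-12*d^2 + 8*d - 2*l^2 + l*(4 - 10*d)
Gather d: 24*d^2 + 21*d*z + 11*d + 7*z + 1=24*d^2 + d*(21*z + 11) + 7*z + 1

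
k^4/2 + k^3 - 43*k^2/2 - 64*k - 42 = (k/2 + 1/2)*(k - 7)*(k + 2)*(k + 6)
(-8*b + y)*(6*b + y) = -48*b^2 - 2*b*y + y^2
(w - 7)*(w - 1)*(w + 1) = w^3 - 7*w^2 - w + 7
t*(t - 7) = t^2 - 7*t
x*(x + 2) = x^2 + 2*x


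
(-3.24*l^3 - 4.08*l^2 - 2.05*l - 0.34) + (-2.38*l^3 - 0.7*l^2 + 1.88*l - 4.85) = -5.62*l^3 - 4.78*l^2 - 0.17*l - 5.19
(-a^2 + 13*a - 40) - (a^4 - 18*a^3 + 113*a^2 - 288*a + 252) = -a^4 + 18*a^3 - 114*a^2 + 301*a - 292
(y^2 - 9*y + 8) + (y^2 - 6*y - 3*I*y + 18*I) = 2*y^2 - 15*y - 3*I*y + 8 + 18*I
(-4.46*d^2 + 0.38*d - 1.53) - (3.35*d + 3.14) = -4.46*d^2 - 2.97*d - 4.67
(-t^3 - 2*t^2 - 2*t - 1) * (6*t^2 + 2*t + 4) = -6*t^5 - 14*t^4 - 20*t^3 - 18*t^2 - 10*t - 4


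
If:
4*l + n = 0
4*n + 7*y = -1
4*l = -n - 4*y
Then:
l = 1/16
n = -1/4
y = 0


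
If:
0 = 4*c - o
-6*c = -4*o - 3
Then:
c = -3/10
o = -6/5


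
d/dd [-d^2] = -2*d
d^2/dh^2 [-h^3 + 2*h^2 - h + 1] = 4 - 6*h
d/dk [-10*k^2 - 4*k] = -20*k - 4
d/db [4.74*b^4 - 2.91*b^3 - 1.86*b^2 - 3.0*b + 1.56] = 18.96*b^3 - 8.73*b^2 - 3.72*b - 3.0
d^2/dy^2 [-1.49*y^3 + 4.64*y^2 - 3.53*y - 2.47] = 9.28 - 8.94*y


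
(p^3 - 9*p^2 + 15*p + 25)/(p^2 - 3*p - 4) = (p^2 - 10*p + 25)/(p - 4)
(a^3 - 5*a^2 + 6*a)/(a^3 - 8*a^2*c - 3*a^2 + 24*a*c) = (a - 2)/(a - 8*c)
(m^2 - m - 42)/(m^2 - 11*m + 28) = (m + 6)/(m - 4)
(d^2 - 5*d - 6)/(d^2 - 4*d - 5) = (d - 6)/(d - 5)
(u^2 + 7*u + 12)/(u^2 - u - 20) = (u + 3)/(u - 5)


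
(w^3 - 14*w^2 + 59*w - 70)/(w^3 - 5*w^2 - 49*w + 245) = (w - 2)/(w + 7)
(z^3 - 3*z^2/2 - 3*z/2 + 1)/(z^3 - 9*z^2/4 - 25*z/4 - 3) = 2*(2*z^2 - 5*z + 2)/(4*z^2 - 13*z - 12)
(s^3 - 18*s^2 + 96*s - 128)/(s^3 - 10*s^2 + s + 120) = (s^2 - 10*s + 16)/(s^2 - 2*s - 15)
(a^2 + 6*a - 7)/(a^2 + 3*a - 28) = (a - 1)/(a - 4)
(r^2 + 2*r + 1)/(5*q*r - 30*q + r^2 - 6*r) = (r^2 + 2*r + 1)/(5*q*r - 30*q + r^2 - 6*r)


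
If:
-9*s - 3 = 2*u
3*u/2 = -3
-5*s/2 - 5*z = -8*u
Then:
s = 1/9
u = -2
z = -293/90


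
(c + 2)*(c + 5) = c^2 + 7*c + 10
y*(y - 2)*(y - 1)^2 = y^4 - 4*y^3 + 5*y^2 - 2*y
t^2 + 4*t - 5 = (t - 1)*(t + 5)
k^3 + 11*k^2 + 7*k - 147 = (k - 3)*(k + 7)^2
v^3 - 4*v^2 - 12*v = v*(v - 6)*(v + 2)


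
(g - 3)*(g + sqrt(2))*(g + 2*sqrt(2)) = g^3 - 3*g^2 + 3*sqrt(2)*g^2 - 9*sqrt(2)*g + 4*g - 12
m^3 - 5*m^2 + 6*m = m*(m - 3)*(m - 2)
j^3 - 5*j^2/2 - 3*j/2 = j*(j - 3)*(j + 1/2)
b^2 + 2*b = b*(b + 2)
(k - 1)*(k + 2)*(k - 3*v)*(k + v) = k^4 - 2*k^3*v + k^3 - 3*k^2*v^2 - 2*k^2*v - 2*k^2 - 3*k*v^2 + 4*k*v + 6*v^2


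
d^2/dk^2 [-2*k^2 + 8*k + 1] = -4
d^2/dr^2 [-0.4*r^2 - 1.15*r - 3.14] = -0.800000000000000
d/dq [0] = 0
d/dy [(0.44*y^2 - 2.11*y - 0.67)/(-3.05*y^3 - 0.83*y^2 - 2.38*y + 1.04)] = (1.342*y^4 - 12.871*y^3 - 8.929*y^2 - 0.197000000000001*y - 3.789)/(9.3025*y^6 + 5.063*y^5 + 15.2069*y^4 - 2.3932*y^3 + 3.938*y^2 - 4.9504*y + 1.0816)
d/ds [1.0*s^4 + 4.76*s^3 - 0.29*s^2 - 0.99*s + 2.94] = 4.0*s^3 + 14.28*s^2 - 0.58*s - 0.99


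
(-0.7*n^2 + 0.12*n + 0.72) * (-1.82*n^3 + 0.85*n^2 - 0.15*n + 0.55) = 1.274*n^5 - 0.8134*n^4 - 1.1034*n^3 + 0.209*n^2 - 0.042*n + 0.396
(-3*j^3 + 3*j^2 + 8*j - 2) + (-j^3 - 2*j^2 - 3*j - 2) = -4*j^3 + j^2 + 5*j - 4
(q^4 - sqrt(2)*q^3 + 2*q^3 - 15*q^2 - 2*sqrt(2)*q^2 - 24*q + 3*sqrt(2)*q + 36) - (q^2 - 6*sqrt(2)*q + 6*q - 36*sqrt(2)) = q^4 - sqrt(2)*q^3 + 2*q^3 - 16*q^2 - 2*sqrt(2)*q^2 - 30*q + 9*sqrt(2)*q + 36 + 36*sqrt(2)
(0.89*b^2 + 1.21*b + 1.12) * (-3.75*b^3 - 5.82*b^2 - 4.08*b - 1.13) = -3.3375*b^5 - 9.7173*b^4 - 14.8734*b^3 - 12.4609*b^2 - 5.9369*b - 1.2656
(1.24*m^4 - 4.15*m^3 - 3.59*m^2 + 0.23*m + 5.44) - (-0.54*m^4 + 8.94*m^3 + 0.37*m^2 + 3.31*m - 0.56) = 1.78*m^4 - 13.09*m^3 - 3.96*m^2 - 3.08*m + 6.0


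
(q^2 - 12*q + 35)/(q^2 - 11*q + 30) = (q - 7)/(q - 6)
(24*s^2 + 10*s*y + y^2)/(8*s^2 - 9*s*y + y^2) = (24*s^2 + 10*s*y + y^2)/(8*s^2 - 9*s*y + y^2)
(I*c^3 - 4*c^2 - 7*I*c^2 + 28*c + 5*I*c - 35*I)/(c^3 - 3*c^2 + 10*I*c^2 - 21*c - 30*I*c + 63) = (I*c^3 - c^2*(4 + 7*I) + c*(28 + 5*I) - 35*I)/(c^3 + c^2*(-3 + 10*I) - 3*c*(7 + 10*I) + 63)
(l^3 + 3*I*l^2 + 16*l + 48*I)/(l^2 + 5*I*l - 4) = (l^2 - I*l + 12)/(l + I)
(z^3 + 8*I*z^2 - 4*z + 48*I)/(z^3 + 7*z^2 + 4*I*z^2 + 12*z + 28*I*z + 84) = (z + 4*I)/(z + 7)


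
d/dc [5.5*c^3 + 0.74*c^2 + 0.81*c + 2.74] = 16.5*c^2 + 1.48*c + 0.81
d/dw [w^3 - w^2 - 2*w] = 3*w^2 - 2*w - 2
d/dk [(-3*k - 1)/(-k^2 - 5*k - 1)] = (3*k^2 + 15*k - (2*k + 5)*(3*k + 1) + 3)/(k^2 + 5*k + 1)^2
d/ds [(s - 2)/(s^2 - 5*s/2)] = 4*(-s^2 + 4*s - 5)/(s^2*(4*s^2 - 20*s + 25))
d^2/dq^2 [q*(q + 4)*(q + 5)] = 6*q + 18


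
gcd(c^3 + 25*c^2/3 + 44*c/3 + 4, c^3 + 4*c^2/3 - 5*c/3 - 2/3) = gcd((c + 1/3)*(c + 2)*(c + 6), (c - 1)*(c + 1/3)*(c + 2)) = c^2 + 7*c/3 + 2/3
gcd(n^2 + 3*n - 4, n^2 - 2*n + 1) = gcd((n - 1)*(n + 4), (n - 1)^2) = n - 1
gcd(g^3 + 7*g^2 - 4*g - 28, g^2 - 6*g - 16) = g + 2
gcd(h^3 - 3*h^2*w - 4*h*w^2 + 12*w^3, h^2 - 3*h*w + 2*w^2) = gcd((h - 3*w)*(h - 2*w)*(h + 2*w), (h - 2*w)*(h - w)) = -h + 2*w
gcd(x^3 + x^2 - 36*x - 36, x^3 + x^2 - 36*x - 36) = x^3 + x^2 - 36*x - 36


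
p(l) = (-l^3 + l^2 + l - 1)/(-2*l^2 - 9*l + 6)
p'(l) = (4*l + 9)*(-l^3 + l^2 + l - 1)/(-2*l^2 - 9*l + 6)^2 + (-3*l^2 + 2*l + 1)/(-2*l^2 - 9*l + 6) = (2*l^4 + 18*l^3 - 25*l^2 + 8*l - 3)/(4*l^4 + 36*l^3 + 57*l^2 - 108*l + 36)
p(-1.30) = 0.11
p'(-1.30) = -0.44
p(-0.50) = -0.11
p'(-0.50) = -0.15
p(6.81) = 1.78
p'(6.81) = 0.41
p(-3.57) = 4.25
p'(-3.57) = -5.28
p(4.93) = 1.05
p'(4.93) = 0.37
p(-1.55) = 0.24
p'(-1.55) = -0.57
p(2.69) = 0.32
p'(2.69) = 0.27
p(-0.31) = -0.14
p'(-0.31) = -0.11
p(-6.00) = -20.42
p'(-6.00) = -15.60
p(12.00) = 4.03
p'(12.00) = 0.45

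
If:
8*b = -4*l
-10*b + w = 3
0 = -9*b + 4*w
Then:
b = -12/31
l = 24/31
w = -27/31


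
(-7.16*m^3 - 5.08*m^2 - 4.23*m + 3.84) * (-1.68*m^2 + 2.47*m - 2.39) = 12.0288*m^5 - 9.1508*m^4 + 11.6712*m^3 - 4.7581*m^2 + 19.5945*m - 9.1776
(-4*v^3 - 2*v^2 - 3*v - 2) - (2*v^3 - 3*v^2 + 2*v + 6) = -6*v^3 + v^2 - 5*v - 8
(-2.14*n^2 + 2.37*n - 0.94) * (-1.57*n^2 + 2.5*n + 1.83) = 3.3598*n^4 - 9.0709*n^3 + 3.4846*n^2 + 1.9871*n - 1.7202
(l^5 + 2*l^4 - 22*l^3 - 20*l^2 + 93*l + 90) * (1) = l^5 + 2*l^4 - 22*l^3 - 20*l^2 + 93*l + 90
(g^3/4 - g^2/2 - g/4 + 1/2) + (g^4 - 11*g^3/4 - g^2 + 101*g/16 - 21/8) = g^4 - 5*g^3/2 - 3*g^2/2 + 97*g/16 - 17/8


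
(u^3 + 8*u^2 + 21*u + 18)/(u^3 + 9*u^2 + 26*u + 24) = (u + 3)/(u + 4)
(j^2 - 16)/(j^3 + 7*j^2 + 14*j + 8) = (j - 4)/(j^2 + 3*j + 2)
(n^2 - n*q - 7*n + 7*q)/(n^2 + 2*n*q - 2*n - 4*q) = (n^2 - n*q - 7*n + 7*q)/(n^2 + 2*n*q - 2*n - 4*q)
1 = 1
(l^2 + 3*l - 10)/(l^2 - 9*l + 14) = (l + 5)/(l - 7)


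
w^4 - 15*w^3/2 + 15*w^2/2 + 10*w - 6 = (w - 6)*(w - 2)*(w - 1/2)*(w + 1)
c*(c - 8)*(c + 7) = c^3 - c^2 - 56*c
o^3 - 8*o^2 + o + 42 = (o - 7)*(o - 3)*(o + 2)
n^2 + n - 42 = (n - 6)*(n + 7)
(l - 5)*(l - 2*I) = l^2 - 5*l - 2*I*l + 10*I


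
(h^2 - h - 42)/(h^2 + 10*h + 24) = (h - 7)/(h + 4)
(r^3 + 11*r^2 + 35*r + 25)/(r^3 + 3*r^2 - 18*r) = (r^3 + 11*r^2 + 35*r + 25)/(r*(r^2 + 3*r - 18))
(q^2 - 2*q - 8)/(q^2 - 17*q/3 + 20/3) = 3*(q + 2)/(3*q - 5)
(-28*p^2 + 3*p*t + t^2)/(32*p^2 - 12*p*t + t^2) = (-7*p - t)/(8*p - t)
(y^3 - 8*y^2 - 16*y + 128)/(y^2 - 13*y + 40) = (y^2 - 16)/(y - 5)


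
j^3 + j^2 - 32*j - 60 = (j - 6)*(j + 2)*(j + 5)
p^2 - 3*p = p*(p - 3)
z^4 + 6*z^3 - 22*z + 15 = (z - 1)^2*(z + 3)*(z + 5)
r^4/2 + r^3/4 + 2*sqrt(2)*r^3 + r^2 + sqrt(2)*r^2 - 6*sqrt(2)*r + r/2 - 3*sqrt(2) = (r/2 + sqrt(2))*(r + 1/2)*(r - sqrt(2))*(r + 3*sqrt(2))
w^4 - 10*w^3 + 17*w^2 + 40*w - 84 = (w - 7)*(w - 3)*(w - 2)*(w + 2)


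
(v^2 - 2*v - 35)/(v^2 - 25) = (v - 7)/(v - 5)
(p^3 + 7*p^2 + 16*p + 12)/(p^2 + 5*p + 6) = p + 2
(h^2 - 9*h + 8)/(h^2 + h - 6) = (h^2 - 9*h + 8)/(h^2 + h - 6)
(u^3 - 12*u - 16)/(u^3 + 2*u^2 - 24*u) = (u^2 + 4*u + 4)/(u*(u + 6))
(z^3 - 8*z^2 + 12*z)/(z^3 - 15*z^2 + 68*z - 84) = z/(z - 7)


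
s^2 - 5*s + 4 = (s - 4)*(s - 1)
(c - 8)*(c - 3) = c^2 - 11*c + 24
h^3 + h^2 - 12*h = h*(h - 3)*(h + 4)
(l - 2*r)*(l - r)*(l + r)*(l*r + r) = l^4*r - 2*l^3*r^2 + l^3*r - l^2*r^3 - 2*l^2*r^2 + 2*l*r^4 - l*r^3 + 2*r^4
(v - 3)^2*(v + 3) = v^3 - 3*v^2 - 9*v + 27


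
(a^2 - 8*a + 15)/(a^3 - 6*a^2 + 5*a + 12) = (a - 5)/(a^2 - 3*a - 4)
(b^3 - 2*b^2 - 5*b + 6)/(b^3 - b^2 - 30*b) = (-b^3 + 2*b^2 + 5*b - 6)/(b*(-b^2 + b + 30))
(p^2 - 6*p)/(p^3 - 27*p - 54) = p/(p^2 + 6*p + 9)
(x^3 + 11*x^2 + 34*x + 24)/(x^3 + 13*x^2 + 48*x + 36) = (x + 4)/(x + 6)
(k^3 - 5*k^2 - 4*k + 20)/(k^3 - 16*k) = (k^3 - 5*k^2 - 4*k + 20)/(k*(k^2 - 16))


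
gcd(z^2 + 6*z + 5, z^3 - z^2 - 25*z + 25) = z + 5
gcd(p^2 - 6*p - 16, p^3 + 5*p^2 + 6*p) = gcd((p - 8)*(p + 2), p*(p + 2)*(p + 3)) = p + 2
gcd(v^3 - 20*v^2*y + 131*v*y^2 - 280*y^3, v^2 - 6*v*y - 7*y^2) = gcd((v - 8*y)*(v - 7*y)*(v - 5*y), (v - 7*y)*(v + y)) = -v + 7*y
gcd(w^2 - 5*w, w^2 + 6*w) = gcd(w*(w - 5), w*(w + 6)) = w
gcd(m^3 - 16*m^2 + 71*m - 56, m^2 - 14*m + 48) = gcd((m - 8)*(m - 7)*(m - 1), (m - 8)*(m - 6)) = m - 8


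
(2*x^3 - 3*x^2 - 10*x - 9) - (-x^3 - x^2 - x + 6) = 3*x^3 - 2*x^2 - 9*x - 15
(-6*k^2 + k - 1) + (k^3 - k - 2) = k^3 - 6*k^2 - 3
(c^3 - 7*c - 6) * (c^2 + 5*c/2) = c^5 + 5*c^4/2 - 7*c^3 - 47*c^2/2 - 15*c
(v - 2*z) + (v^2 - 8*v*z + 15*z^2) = v^2 - 8*v*z + v + 15*z^2 - 2*z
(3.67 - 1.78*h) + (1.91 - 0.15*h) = 5.58 - 1.93*h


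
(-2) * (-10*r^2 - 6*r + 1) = 20*r^2 + 12*r - 2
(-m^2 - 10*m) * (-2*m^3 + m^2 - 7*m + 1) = 2*m^5 + 19*m^4 - 3*m^3 + 69*m^2 - 10*m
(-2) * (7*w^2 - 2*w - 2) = -14*w^2 + 4*w + 4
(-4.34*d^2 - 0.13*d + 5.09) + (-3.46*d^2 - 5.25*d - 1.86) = -7.8*d^2 - 5.38*d + 3.23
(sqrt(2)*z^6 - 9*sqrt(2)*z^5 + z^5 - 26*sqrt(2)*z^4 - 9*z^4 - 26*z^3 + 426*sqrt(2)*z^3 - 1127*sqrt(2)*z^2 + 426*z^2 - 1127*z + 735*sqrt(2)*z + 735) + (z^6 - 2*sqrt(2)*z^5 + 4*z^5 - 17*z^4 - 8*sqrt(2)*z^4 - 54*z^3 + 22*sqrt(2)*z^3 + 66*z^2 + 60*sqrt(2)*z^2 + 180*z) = z^6 + sqrt(2)*z^6 - 11*sqrt(2)*z^5 + 5*z^5 - 34*sqrt(2)*z^4 - 26*z^4 - 80*z^3 + 448*sqrt(2)*z^3 - 1067*sqrt(2)*z^2 + 492*z^2 - 947*z + 735*sqrt(2)*z + 735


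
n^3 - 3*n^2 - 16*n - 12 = (n - 6)*(n + 1)*(n + 2)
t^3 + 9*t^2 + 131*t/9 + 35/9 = (t + 1/3)*(t + 5/3)*(t + 7)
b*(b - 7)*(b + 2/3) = b^3 - 19*b^2/3 - 14*b/3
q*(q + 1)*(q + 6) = q^3 + 7*q^2 + 6*q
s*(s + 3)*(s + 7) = s^3 + 10*s^2 + 21*s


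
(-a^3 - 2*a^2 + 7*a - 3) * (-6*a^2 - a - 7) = 6*a^5 + 13*a^4 - 33*a^3 + 25*a^2 - 46*a + 21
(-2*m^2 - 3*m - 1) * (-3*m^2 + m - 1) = 6*m^4 + 7*m^3 + 2*m^2 + 2*m + 1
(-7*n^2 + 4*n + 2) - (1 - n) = -7*n^2 + 5*n + 1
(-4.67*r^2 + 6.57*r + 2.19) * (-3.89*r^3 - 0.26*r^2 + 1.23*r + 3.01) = 18.1663*r^5 - 24.3431*r^4 - 15.9714*r^3 - 6.545*r^2 + 22.4694*r + 6.5919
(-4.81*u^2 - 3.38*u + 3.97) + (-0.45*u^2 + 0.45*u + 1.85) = -5.26*u^2 - 2.93*u + 5.82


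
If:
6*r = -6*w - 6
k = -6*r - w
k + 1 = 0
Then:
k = -1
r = 2/5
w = -7/5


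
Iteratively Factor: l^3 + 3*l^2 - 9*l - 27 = (l + 3)*(l^2 - 9) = (l - 3)*(l + 3)*(l + 3)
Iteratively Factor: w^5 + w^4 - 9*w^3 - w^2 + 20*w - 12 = (w + 2)*(w^4 - w^3 - 7*w^2 + 13*w - 6) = (w + 2)*(w + 3)*(w^3 - 4*w^2 + 5*w - 2) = (w - 1)*(w + 2)*(w + 3)*(w^2 - 3*w + 2) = (w - 1)^2*(w + 2)*(w + 3)*(w - 2)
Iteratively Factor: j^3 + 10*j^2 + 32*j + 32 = (j + 4)*(j^2 + 6*j + 8) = (j + 4)^2*(j + 2)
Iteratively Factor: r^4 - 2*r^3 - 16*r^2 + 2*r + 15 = (r - 5)*(r^3 + 3*r^2 - r - 3) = (r - 5)*(r + 1)*(r^2 + 2*r - 3) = (r - 5)*(r + 1)*(r + 3)*(r - 1)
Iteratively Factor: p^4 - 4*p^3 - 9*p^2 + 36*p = (p - 4)*(p^3 - 9*p) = (p - 4)*(p - 3)*(p^2 + 3*p) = p*(p - 4)*(p - 3)*(p + 3)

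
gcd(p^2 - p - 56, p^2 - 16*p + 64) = p - 8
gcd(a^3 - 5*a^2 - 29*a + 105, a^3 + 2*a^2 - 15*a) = a^2 + 2*a - 15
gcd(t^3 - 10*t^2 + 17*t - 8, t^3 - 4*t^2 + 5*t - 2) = t^2 - 2*t + 1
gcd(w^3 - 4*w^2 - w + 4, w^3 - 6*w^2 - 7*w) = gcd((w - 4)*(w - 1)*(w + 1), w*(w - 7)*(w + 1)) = w + 1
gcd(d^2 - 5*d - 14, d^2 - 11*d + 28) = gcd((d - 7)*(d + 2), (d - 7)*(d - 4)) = d - 7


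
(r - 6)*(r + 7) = r^2 + r - 42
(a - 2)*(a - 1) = a^2 - 3*a + 2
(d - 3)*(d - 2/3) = d^2 - 11*d/3 + 2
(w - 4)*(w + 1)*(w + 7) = w^3 + 4*w^2 - 25*w - 28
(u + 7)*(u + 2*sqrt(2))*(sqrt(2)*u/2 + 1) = sqrt(2)*u^3/2 + 3*u^2 + 7*sqrt(2)*u^2/2 + 2*sqrt(2)*u + 21*u + 14*sqrt(2)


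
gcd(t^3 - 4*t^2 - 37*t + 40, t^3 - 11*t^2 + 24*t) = t - 8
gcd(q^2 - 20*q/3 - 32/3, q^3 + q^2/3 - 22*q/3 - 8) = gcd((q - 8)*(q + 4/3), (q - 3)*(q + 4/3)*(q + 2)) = q + 4/3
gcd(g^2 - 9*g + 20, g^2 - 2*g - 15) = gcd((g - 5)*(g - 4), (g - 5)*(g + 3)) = g - 5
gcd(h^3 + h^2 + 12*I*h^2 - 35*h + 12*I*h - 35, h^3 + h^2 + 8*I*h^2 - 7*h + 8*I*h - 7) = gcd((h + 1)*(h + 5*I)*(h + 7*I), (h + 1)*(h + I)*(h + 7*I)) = h^2 + h*(1 + 7*I) + 7*I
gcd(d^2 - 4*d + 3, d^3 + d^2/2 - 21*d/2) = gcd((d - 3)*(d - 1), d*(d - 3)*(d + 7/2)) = d - 3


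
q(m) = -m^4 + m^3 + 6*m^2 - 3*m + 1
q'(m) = -4*m^3 + 3*m^2 + 12*m - 3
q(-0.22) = 1.94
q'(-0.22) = -5.45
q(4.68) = -258.84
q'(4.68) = -291.15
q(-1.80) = 9.51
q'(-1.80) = 8.45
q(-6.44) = -1717.99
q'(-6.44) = 1112.50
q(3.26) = -23.31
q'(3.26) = -70.58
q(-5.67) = -1004.93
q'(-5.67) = 754.54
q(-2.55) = -11.20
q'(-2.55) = 52.23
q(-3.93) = -193.78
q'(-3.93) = 238.97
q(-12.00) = -21563.00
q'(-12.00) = 7197.00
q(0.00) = 1.00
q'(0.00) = -3.00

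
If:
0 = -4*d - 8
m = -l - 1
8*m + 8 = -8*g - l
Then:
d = -2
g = -7*m/8 - 7/8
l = -m - 1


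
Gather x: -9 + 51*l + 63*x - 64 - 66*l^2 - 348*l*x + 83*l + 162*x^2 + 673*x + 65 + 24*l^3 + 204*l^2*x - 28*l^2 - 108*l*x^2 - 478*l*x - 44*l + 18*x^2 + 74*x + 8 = 24*l^3 - 94*l^2 + 90*l + x^2*(180 - 108*l) + x*(204*l^2 - 826*l + 810)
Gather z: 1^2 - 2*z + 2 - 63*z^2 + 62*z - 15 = -63*z^2 + 60*z - 12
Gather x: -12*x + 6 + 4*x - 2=4 - 8*x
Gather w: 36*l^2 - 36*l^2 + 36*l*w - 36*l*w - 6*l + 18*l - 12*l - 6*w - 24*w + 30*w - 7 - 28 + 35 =0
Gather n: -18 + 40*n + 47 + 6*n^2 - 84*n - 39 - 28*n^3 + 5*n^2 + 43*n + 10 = -28*n^3 + 11*n^2 - n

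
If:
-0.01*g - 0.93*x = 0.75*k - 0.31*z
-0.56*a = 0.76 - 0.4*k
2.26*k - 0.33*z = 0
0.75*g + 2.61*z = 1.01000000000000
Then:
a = 0.104298356510746*z - 1.35714285714286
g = 1.34666666666667 - 3.48*z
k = 0.146017699115044*z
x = 0.252996479208298*z - 0.0144802867383513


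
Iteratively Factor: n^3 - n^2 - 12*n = (n + 3)*(n^2 - 4*n) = n*(n + 3)*(n - 4)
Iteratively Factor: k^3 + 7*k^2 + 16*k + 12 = (k + 2)*(k^2 + 5*k + 6) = (k + 2)^2*(k + 3)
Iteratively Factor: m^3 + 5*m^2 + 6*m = (m + 2)*(m^2 + 3*m) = (m + 2)*(m + 3)*(m)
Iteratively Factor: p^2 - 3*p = (p - 3)*(p)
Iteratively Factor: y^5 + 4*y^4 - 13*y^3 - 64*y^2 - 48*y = (y + 1)*(y^4 + 3*y^3 - 16*y^2 - 48*y) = (y + 1)*(y + 3)*(y^3 - 16*y) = (y - 4)*(y + 1)*(y + 3)*(y^2 + 4*y) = (y - 4)*(y + 1)*(y + 3)*(y + 4)*(y)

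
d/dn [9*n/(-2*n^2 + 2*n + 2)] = 9*(n^2 + 1)/(2*(n^4 - 2*n^3 - n^2 + 2*n + 1))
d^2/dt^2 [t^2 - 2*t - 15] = 2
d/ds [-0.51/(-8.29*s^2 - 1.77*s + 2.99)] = (-8.4558*s - 0.9027)/(8.29*s^2 + 1.77*s - 2.99)^2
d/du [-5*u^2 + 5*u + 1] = 5 - 10*u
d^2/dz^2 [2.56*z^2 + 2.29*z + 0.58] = 5.12000000000000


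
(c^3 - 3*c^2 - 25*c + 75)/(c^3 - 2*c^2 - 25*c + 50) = (c - 3)/(c - 2)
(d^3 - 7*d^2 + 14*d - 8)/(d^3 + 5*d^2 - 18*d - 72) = (d^2 - 3*d + 2)/(d^2 + 9*d + 18)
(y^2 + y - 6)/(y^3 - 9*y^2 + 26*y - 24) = (y + 3)/(y^2 - 7*y + 12)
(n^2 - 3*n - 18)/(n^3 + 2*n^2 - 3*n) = (n - 6)/(n*(n - 1))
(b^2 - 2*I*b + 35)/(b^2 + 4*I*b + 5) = (b - 7*I)/(b - I)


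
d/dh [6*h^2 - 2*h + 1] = 12*h - 2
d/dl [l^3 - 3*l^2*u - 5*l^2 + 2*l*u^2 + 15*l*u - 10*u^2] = 3*l^2 - 6*l*u - 10*l + 2*u^2 + 15*u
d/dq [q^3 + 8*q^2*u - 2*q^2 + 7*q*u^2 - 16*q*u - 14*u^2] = 3*q^2 + 16*q*u - 4*q + 7*u^2 - 16*u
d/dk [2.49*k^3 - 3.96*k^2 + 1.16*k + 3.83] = 7.47*k^2 - 7.92*k + 1.16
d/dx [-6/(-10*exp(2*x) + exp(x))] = 6*(1 - 20*exp(x))*exp(-x)/(10*exp(x) - 1)^2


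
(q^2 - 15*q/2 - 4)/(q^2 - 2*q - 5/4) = 2*(q - 8)/(2*q - 5)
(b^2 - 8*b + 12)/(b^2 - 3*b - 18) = (b - 2)/(b + 3)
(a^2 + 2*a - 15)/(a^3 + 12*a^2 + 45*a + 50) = (a - 3)/(a^2 + 7*a + 10)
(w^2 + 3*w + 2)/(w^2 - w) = (w^2 + 3*w + 2)/(w*(w - 1))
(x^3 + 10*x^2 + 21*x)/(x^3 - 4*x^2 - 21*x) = (x + 7)/(x - 7)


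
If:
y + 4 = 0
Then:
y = -4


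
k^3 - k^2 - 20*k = k*(k - 5)*(k + 4)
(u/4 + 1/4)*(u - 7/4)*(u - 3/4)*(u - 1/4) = u^4/4 - 7*u^3/16 - 13*u^2/64 + 103*u/256 - 21/256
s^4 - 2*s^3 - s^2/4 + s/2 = s*(s - 2)*(s - 1/2)*(s + 1/2)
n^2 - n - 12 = (n - 4)*(n + 3)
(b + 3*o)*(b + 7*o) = b^2 + 10*b*o + 21*o^2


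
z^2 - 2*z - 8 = (z - 4)*(z + 2)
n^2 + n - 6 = (n - 2)*(n + 3)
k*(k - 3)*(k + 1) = k^3 - 2*k^2 - 3*k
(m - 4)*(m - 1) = m^2 - 5*m + 4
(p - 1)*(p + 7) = p^2 + 6*p - 7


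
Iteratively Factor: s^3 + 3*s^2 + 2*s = (s + 2)*(s^2 + s) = (s + 1)*(s + 2)*(s)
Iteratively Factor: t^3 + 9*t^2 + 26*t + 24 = (t + 2)*(t^2 + 7*t + 12) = (t + 2)*(t + 3)*(t + 4)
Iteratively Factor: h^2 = (h)*(h)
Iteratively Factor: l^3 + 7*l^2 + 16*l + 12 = (l + 3)*(l^2 + 4*l + 4) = (l + 2)*(l + 3)*(l + 2)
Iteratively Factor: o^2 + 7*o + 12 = (o + 3)*(o + 4)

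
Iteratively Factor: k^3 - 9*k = (k - 3)*(k^2 + 3*k) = (k - 3)*(k + 3)*(k)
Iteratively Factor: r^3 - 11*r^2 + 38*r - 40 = (r - 5)*(r^2 - 6*r + 8) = (r - 5)*(r - 2)*(r - 4)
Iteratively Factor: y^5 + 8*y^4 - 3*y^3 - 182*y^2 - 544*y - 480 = (y - 5)*(y^4 + 13*y^3 + 62*y^2 + 128*y + 96) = (y - 5)*(y + 4)*(y^3 + 9*y^2 + 26*y + 24) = (y - 5)*(y + 2)*(y + 4)*(y^2 + 7*y + 12) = (y - 5)*(y + 2)*(y + 4)^2*(y + 3)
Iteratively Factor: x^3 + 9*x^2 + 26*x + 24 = (x + 4)*(x^2 + 5*x + 6) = (x + 2)*(x + 4)*(x + 3)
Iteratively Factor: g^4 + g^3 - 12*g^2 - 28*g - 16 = (g + 2)*(g^3 - g^2 - 10*g - 8) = (g - 4)*(g + 2)*(g^2 + 3*g + 2) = (g - 4)*(g + 1)*(g + 2)*(g + 2)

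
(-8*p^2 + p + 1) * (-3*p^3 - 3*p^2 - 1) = 24*p^5 + 21*p^4 - 6*p^3 + 5*p^2 - p - 1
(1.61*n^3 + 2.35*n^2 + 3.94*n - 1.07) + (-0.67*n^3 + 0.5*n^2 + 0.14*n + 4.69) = 0.94*n^3 + 2.85*n^2 + 4.08*n + 3.62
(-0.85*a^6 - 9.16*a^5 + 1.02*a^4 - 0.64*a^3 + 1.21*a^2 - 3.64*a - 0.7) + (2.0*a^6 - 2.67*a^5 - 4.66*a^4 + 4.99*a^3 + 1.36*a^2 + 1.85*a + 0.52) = 1.15*a^6 - 11.83*a^5 - 3.64*a^4 + 4.35*a^3 + 2.57*a^2 - 1.79*a - 0.18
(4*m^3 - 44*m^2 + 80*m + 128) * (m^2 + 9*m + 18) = 4*m^5 - 8*m^4 - 244*m^3 + 56*m^2 + 2592*m + 2304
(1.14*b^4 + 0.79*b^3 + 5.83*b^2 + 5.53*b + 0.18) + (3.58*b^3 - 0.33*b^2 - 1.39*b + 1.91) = 1.14*b^4 + 4.37*b^3 + 5.5*b^2 + 4.14*b + 2.09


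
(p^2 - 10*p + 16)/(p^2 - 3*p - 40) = (p - 2)/(p + 5)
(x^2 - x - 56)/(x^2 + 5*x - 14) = (x - 8)/(x - 2)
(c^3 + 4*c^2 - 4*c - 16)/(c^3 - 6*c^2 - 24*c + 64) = (c + 2)/(c - 8)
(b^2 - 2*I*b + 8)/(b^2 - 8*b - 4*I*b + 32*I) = (b + 2*I)/(b - 8)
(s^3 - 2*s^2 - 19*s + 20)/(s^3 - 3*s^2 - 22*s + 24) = (s - 5)/(s - 6)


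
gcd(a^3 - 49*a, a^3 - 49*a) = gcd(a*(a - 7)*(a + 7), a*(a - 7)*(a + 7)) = a^3 - 49*a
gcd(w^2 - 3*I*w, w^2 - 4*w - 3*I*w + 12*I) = w - 3*I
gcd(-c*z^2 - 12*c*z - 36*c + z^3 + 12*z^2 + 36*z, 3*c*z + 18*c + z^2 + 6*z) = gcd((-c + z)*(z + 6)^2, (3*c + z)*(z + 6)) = z + 6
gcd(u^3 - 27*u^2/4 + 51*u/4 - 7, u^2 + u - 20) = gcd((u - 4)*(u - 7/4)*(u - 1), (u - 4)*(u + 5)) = u - 4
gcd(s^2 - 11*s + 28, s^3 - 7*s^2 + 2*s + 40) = s - 4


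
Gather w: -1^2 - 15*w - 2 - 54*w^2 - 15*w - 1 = -54*w^2 - 30*w - 4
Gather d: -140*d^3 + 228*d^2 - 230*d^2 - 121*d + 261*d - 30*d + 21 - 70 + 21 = -140*d^3 - 2*d^2 + 110*d - 28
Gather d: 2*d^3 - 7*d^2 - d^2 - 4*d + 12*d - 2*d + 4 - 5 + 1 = 2*d^3 - 8*d^2 + 6*d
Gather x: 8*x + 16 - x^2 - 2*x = -x^2 + 6*x + 16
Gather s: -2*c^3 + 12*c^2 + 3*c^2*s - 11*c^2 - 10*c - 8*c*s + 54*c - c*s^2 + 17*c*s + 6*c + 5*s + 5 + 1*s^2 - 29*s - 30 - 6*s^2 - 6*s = -2*c^3 + c^2 + 50*c + s^2*(-c - 5) + s*(3*c^2 + 9*c - 30) - 25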